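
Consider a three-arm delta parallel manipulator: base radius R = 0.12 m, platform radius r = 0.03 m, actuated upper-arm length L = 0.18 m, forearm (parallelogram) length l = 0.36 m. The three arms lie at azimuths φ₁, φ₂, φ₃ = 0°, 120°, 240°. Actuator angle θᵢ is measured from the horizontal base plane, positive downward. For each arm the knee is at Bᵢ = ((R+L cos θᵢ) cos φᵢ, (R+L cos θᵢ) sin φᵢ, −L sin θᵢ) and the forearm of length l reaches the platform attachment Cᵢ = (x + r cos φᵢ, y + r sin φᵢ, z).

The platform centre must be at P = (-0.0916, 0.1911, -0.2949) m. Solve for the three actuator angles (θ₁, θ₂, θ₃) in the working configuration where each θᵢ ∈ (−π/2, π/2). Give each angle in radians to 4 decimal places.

φ1=0.0° → target in arm frame (-0.0916, 0.1911)
  A cos θ + B sin θ = C:  0.1816·cos θ + -0.2949·sin θ = -0.1646
  θ1 = atan2(B,A) + arccos(C/0.3463) = 1.0473
arm 2 (φ=120.0°): x'=0.2113, y'=-0.0162
  e−x'=-0.1213;  (l²−L²−(e−x')²−y'²−z²)/2L = -0.0132
  γ=atan2(-0.2949,-0.1213)=-1.9610;  ψ=arccos(-0.0413)=1.6121;  θ2=γ+ψ≈-0.3489
φ3=240.0° → target in arm frame (-0.1197, -0.1749)
  A=0.2097, B=-0.2949, C=(l²−L²−A²−y'²−z²)/(2L)=-0.1787
  θ3 = atan2(B,A) + arccos(C/0.3619) = 1.1345

θ₁ = 1.0473, θ₂ = -0.3489, θ₃ = 1.1345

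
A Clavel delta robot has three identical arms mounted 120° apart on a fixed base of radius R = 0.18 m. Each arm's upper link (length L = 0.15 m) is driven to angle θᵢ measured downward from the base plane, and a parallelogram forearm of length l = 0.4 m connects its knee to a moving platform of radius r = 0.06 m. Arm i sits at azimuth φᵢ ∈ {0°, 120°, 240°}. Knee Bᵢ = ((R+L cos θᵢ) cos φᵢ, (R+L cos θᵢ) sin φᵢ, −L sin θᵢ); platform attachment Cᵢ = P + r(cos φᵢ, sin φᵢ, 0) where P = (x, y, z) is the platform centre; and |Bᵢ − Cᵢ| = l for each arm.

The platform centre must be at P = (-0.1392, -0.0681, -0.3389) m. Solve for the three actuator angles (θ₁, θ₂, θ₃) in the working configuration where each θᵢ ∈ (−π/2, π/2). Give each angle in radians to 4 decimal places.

arm 1 (φ=0.0°): x'=-0.1392, y'=-0.0681
  e−x'=0.2592;  (l²−L²−(e−x')²−y'²−z²)/2L = -0.1639
  √(A²+B²)=0.4267;  θ1 = -0.9179+1.9651 ≈ 1.0473
rotate P by −φ2: (0.0106, 0.1546, -0.3389)
  A cos θ + B sin θ = C:  0.1094·cos θ + -0.3389·sin θ = -0.0441
  √(A²+B²)=0.3561;  θ2 = -1.2586+1.6948 ≈ 0.4362
φ3=240.0° → target in arm frame (0.1286, -0.0865)
  A=-0.0086, B=-0.3389, C=(l²−L²−A²−y'²−z²)/(2L)=0.0503
  θ3 = atan2(B,A) + arccos(C/0.3390) = -0.1742

θ₁ = 1.0473, θ₂ = 0.4362, θ₃ = -0.1742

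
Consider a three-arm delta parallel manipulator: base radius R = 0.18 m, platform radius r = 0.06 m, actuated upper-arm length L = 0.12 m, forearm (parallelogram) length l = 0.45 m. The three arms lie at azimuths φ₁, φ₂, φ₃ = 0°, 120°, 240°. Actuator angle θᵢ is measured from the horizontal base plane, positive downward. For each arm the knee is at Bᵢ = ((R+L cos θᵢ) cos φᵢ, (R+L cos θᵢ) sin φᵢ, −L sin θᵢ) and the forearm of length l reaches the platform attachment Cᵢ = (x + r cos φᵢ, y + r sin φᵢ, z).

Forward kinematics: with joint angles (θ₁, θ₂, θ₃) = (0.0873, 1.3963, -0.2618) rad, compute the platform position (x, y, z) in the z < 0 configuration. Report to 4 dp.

φ1=0.0°: virtual centre (0.2395, 0.0000, -0.0105), radius l
φ2=120.0°: virtual centre (-0.0704, 0.1220, -0.1182), radius l
φ3=240.0°: virtual centre (-0.1180, -0.2043, 0.0311), radius l
subtract pairs → two planes through P
[-0.6199 0.2439 -0.2154]·P = -0.0237;  [-0.7150 -0.4086 0.0830]·P = -0.0009
det = 0.4277;  x = 0.0231+-0.1584z,  y = -0.0383+0.4805z
into |P−centre ₁|² = l²: 1.2560z² + 0.0527z + -0.1541 = 0;  Δ = 0.7769;  z = -0.3719 or 0.3299 → z<0 root = -0.3719
x = 0.0820, y = -0.2170

(0.0820, -0.2170, -0.3719)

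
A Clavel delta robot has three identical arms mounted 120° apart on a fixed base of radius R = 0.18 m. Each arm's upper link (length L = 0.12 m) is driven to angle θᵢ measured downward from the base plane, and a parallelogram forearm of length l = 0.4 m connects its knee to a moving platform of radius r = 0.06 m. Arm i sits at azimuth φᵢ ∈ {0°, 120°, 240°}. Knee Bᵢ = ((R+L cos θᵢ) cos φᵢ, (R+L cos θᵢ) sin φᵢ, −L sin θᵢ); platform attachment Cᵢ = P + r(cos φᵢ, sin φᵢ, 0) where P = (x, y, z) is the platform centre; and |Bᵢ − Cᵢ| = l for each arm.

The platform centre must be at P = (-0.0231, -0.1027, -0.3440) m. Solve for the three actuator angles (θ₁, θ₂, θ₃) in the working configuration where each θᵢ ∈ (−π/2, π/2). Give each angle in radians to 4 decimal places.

θ₁ = 0.4363, θ₂ = 0.6983, θ₃ = -0.2619

arm 1 (φ=0.0°): x'=-0.0231, y'=-0.1027
  e−x'=0.1431;  (l²−L²−(e−x')²−y'²−z²)/2L = -0.0157
  γ=atan2(-0.3440,0.1431)=-1.1766;  ψ=arccos(-0.0421)=1.6129;  θ1=γ+ψ≈0.4363
arm 2 (φ=120.0°): x'=-0.0774, y'=0.0714
  A=0.1974, B=-0.3440, C=(l²−L²−A²−y'²−z²)/(2L)=-0.0700
  √(A²+B²)=0.3966;  θ2 = -1.0499+1.7481 ≈ 0.6983
rotate P by −φ3: (0.1005, 0.0313, -0.3440)
  A cos θ + B sin θ = C:  0.0195·cos θ + -0.3440·sin θ = 0.1079
  γ=atan2(-0.3440,0.0195)=-1.5141;  ψ=arccos(0.3132)=1.2522;  θ3=γ+ψ≈-0.2619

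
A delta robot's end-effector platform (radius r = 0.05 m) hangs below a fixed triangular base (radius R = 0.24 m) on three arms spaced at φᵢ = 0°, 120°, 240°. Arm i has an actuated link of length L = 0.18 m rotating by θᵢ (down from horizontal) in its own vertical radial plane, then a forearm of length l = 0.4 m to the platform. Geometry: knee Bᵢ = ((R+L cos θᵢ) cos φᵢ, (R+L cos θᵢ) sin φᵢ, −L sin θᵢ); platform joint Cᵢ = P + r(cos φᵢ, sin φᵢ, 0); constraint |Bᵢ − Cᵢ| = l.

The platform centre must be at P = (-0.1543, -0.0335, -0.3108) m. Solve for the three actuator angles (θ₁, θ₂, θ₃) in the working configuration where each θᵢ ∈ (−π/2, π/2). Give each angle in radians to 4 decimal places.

θ₁ = 1.3962, θ₂ = 0.5238, θ₃ = 0.1744

arm 1 (φ=0.0°): x'=-0.1543, y'=-0.0335
  A cos θ + B sin θ = C:  0.3443·cos θ + -0.3108·sin θ = -0.2463
  √(A²+B²)=0.4638;  θ1 = -0.7343+2.1305 ≈ 1.3962
φ2=120.0° → target in arm frame (0.0481, 0.1504)
  e−x'=0.1419;  (l²−L²−(e−x')²−y'²−z²)/2L = -0.0326
  √(A²+B²)=0.3416;  θ2 = -1.1426+1.6664 ≈ 0.5238
arm 3 (φ=240.0°): x'=0.1062, y'=-0.1169
  A=0.0838, B=-0.3108, C=(l²−L²−A²−y'²−z²)/(2L)=0.0287
  γ=atan2(-0.3108,0.0838)=-1.3073;  ψ=arccos(0.0890)=1.4817;  θ3=γ+ψ≈0.1744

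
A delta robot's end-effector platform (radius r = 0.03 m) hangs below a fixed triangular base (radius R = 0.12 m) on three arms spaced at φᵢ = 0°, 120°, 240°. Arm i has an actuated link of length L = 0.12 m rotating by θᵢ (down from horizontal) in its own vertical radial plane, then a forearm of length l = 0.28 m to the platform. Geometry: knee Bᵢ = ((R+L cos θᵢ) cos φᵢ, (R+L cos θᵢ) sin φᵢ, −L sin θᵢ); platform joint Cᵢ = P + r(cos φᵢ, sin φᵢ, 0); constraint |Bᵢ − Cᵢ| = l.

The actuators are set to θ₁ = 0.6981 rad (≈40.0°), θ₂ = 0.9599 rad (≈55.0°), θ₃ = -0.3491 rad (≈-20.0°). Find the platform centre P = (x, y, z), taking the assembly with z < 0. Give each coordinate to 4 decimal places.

(-0.0315, -0.1091, -0.2218)

S1 = (0.1819·cos0.0°, 0.1819·sin0.0°, -0.0771) = (0.1819, 0.0000, -0.0771)
φ2=120.0°: virtual centre (-0.0794, 0.1376, -0.0983), radius l
S3 = (0.2028·cos240.0°, 0.2028·sin240.0°, 0.0410) = (-0.1014, -0.1756, 0.0410)
|S₂|²−|S₁|² = -0.0042;  |S₃|²−|S₁|² = 0.0038
linear system: -0.5227x+0.2751y = -0.0042−-0.0423z; -0.5666x+-0.3512y = 0.0038−0.2364z
det = 0.3394;  x = 0.0013+0.1478z,  y = -0.0127+0.4346z
sphere 1 gives Az²+Bz+C=0 with A=1.2107, B=0.0898, C=-0.0396;  B²−4AC=0.2001;  roots -0.2218, 0.1476;  negative root z = -0.2218
x = -0.0315, y = -0.1091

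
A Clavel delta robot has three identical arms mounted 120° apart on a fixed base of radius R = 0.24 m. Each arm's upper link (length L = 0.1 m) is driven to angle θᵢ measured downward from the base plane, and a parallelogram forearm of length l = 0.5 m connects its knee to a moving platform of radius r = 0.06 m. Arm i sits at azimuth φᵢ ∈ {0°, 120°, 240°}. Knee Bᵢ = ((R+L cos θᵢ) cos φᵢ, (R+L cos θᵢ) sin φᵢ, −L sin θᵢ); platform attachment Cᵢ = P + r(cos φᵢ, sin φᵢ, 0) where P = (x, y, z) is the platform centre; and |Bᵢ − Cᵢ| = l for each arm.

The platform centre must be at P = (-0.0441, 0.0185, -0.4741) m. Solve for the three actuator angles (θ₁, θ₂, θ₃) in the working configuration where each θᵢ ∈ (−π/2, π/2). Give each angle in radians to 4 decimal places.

rotate P by −φ1: (-0.0441, 0.0185, -0.4741)
  e−x'=0.2241;  (l²−L²−(e−x')²−y'²−z²)/2L = -0.1767
  √(A²+B²)=0.5244;  θ1 = -1.1292+1.9144 ≈ 0.7852
rotate P by −φ2: (0.0381, 0.0289, -0.4741)
  A=0.1419, B=-0.4741, C=(l²−L²−A²−y'²−z²)/(2L)=-0.0288
  θ2 = atan2(B,A) + arccos(C/0.4949) = 0.3490
arm 3 (φ=240.0°): x'=0.0060, y'=-0.0474
  A=0.1740, B=-0.4741, C=(l²−L²−A²−y'²−z²)/(2L)=-0.0864
  γ=atan2(-0.4741,0.1740)=-1.2191;  ψ=arccos(-0.1712)=1.7428;  θ3=γ+ψ≈0.5237

θ₁ = 0.7852, θ₂ = 0.3490, θ₃ = 0.5237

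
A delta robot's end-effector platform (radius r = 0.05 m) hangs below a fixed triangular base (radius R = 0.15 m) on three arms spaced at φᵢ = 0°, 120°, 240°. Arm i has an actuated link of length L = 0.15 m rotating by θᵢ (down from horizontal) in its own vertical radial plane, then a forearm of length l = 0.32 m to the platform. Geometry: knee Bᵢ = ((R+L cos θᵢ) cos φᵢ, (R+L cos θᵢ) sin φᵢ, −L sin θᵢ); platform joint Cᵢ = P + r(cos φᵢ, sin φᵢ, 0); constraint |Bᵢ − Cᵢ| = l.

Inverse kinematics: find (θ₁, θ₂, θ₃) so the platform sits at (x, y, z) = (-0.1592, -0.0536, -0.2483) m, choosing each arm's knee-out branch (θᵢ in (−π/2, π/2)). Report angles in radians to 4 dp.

φ1=0.0° → target in arm frame (-0.1592, -0.0536)
  A=0.2592, B=-0.2483, C=(l²−L²−A²−y'²−z²)/(2L)=-0.1727
  θ1 = atan2(B,A) + arccos(C/0.3589) = 1.3088
rotate P by −φ2: (0.0332, 0.1647, -0.2483)
  A=0.0668, B=-0.2483, C=(l²−L²−A²−y'²−z²)/(2L)=-0.0444
  √(A²+B²)=0.2571;  θ2 = -1.3079+1.7445 ≈ 0.4366
arm 3 (φ=240.0°): x'=0.1260, y'=-0.1111
  e−x'=-0.0260;  (l²−L²−(e−x')²−y'²−z²)/2L = 0.0174
  θ3 = atan2(B,A) + arccos(C/0.2497) = -0.1743

θ₁ = 1.3088, θ₂ = 0.4366, θ₃ = -0.1743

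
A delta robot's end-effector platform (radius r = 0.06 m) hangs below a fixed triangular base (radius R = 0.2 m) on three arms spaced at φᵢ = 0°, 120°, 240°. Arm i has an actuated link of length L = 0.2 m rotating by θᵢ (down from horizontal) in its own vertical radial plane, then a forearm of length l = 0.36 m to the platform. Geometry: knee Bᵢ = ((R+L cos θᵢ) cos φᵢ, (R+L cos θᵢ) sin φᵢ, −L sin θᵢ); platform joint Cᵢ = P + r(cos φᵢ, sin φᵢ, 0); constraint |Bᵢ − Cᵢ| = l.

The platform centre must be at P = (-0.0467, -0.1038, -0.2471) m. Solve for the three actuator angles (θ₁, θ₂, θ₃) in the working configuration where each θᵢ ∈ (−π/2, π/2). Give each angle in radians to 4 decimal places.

θ₁ = 0.7854, θ₂ = 0.8729, θ₃ = -0.1744

rotate P by −φ1: (-0.0467, -0.1038, -0.2471)
  A=0.1867, B=-0.2471, C=(l²−L²−A²−y'²−z²)/(2L)=-0.0427
  √(A²+B²)=0.3097;  θ1 = -0.9237+1.7092 ≈ 0.7854
arm 2 (φ=120.0°): x'=-0.0665, y'=0.0923
  A cos θ + B sin θ = C:  0.2065·cos θ + -0.2471·sin θ = -0.0566
  θ2 = atan2(B,A) + arccos(C/0.3221) = 0.8729
arm 3 (φ=240.0°): x'=0.1132, y'=0.0115
  A=0.0268, B=-0.2471, C=(l²−L²−A²−y'²−z²)/(2L)=0.0692
  γ=atan2(-0.2471,0.0268)=-1.4629;  ψ=arccos(0.2786)=1.2885;  θ3=γ+ψ≈-0.1744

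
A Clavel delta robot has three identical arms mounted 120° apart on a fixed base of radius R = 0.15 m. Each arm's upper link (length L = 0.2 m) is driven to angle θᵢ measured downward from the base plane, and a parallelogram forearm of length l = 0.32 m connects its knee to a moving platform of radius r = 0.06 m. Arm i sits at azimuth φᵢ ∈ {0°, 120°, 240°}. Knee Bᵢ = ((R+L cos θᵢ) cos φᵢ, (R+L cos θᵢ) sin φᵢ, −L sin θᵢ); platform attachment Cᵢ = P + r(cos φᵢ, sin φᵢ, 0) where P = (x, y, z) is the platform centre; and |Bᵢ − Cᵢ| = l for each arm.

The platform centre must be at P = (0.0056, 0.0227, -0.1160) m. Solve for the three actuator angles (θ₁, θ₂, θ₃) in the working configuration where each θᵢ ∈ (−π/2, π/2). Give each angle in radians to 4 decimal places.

θ₁ = -0.1746, θ₂ = -0.3482, θ₃ = 0.1743

arm 1 (φ=0.0°): x'=0.0056, y'=0.0227
  e−x'=0.0844;  (l²−L²−(e−x')²−y'²−z²)/2L = 0.1033
  θ1 = atan2(B,A) + arccos(C/0.1435) = -0.1746
φ2=120.0° → target in arm frame (0.0169, -0.0162)
  A=0.0731, B=-0.1160, C=(l²−L²−A²−y'²−z²)/(2L)=0.1083
  √(A²+B²)=0.1371;  θ2 = -1.0082+0.6601 ≈ -0.3482
rotate P by −φ3: (-0.0225, -0.0065, -0.1160)
  A cos θ + B sin θ = C:  0.1125·cos θ + -0.1160·sin θ = 0.0906
  √(A²+B²)=0.1616;  θ3 = -0.8009+0.9752 ≈ 0.1743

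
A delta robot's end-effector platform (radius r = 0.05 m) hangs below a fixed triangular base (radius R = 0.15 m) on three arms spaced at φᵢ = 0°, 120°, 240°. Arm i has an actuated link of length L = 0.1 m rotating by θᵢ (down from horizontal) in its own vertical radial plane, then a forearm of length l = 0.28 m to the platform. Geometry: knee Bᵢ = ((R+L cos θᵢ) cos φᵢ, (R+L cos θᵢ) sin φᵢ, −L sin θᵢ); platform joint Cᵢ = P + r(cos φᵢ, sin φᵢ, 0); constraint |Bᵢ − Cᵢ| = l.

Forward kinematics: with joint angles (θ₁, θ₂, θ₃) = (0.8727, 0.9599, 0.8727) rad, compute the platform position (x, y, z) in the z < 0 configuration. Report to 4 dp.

(0.0048, -0.0084, -0.3066)

φ1=0.0°: virtual centre (0.1643, 0.0000, -0.0766), radius l
centre 2 = (0.1574·cos120.0°, 0.1574·sin120.0°, -0.0819) = (-0.0787, 0.1363, -0.0819)
arm 3 at φ=240.0°: (R−r)+L cos θ3 = 0.1643;  centre 3 = (-0.0821, -0.1423, -0.0766)
|centre ₂|²−|centre ₁|² = -0.0014;  |centre ₃|²−|centre ₁|² = 0.0000
linear system: -0.4859x+0.2726y = -0.0014−-0.0106z; -0.4928x+-0.2845y = 0.0000−0.0000z
det = 0.2726;  x = 0.0014+-0.0111z,  y = -0.0025+0.0192z
into |P−centre ₁|² = l²: 1.0005z² + 0.1567z + -0.0460 = 0;  Δ = 0.2087;  z = -0.3066 or 0.1500 → z<0 root = -0.3066
x = 0.0048, y = -0.0084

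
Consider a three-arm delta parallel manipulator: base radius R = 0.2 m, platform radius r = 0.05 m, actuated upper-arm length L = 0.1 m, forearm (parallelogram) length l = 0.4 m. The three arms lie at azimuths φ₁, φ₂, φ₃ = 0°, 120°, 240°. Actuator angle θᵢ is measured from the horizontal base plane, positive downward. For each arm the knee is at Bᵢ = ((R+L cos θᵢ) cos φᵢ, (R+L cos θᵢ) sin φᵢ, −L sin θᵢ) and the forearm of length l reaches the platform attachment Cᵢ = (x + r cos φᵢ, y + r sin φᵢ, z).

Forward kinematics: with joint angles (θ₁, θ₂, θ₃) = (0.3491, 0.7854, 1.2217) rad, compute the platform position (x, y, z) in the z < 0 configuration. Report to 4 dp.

(0.0751, 0.0456, -0.3939)

arm 1 at φ=0.0°: ρ1 = 0.2440;  centre 1 = (0.2440, 0.0000, -0.0342)
φ2=120.0°: virtual centre (-0.1104, 0.1911, -0.0707), radius l
arm 3 at φ=240.0°: ρ3 = 0.1842;  centre 3 = (-0.0921, -0.1595, -0.0940)
eliminate P² terms by subtracting sphere 1 from 2 and 3
plane₁₂: -0.7086x+0.3823y+-0.0730z = -0.0070
Cramer: x(z) = 0.0188-0.1428z;  y(z) = 0.0166-0.0738z
sphere 1 gives Az²+Bz+C=0 with A=1.0258, B=0.1303, C=-0.1079;  B²−4AC=0.4595;  roots -0.3939, 0.2669;  negative root z = -0.3939
x = 0.0751, y = 0.0456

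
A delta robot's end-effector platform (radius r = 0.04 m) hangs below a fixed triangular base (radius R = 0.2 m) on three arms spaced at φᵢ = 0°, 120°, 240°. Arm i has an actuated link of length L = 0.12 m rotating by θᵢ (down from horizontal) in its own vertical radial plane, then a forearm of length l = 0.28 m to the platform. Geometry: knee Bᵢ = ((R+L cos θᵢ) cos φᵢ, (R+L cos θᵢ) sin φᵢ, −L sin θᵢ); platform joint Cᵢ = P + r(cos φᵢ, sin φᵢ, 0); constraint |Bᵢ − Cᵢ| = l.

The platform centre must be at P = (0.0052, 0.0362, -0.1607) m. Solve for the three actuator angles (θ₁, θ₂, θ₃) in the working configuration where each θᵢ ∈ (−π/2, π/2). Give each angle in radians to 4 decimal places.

θ₁ = 0.5234, θ₂ = 0.2619, θ₃ = 0.8727

arm 1 (φ=0.0°): x'=0.0052, y'=0.0362
  A cos θ + B sin θ = C:  0.1548·cos θ + -0.1607·sin θ = 0.0538
  √(A²+B²)=0.2231;  θ1 = -0.8041+1.3275 ≈ 0.5234
arm 2 (φ=120.0°): x'=0.0288, y'=-0.0226
  A=0.1312, B=-0.1607, C=(l²−L²−A²−y'²−z²)/(2L)=0.0852
  √(A²+B²)=0.2075;  θ2 = -0.8859+1.1479 ≈ 0.2619
φ3=240.0° → target in arm frame (-0.0340, -0.0136)
  A cos θ + B sin θ = C:  0.1940·cos θ + -0.1607·sin θ = 0.0016
  θ3 = atan2(B,A) + arccos(C/0.2519) = 0.8727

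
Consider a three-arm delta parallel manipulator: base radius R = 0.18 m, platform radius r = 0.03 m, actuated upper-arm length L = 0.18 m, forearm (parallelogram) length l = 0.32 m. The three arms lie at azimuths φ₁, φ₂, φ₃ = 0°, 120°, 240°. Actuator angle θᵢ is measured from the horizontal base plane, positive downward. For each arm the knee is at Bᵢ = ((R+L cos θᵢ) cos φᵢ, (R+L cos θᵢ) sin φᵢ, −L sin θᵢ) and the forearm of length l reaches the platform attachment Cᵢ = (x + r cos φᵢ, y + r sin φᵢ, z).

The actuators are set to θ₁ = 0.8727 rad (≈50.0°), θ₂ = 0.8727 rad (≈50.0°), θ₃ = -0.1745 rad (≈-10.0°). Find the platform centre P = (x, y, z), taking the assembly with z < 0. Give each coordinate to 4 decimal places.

(-0.0429, -0.0743, -0.1787)

arm 1 at φ=0.0°: ρ1 = 0.2657;  centre 1 = (0.2657, 0.0000, -0.1379)
φ2=120.0°: virtual centre (-0.1328, 0.2301, -0.1379), radius l
arm 3 at φ=240.0°: ρ3 = 0.3273;  centre 3 = (-0.1636, -0.2834, 0.0313)
eliminate P² terms by subtracting sphere 1 from 2 and 3
[-0.7971 0.4602 0.0000]·P = 0.0000;  [-0.8587 -0.5668 0.3383]·P = 0.0185
Cramer: x(z) = -0.0100+0.1838z;  y(z) = -0.0174+0.3184z
into |P−centre ₁|² = l²: 1.1351z² + 0.1634z + -0.0071 = 0;  Δ = 0.0587;  z = -0.1787 or 0.0348 → z<0 root = -0.1787
x = -0.0429, y = -0.0743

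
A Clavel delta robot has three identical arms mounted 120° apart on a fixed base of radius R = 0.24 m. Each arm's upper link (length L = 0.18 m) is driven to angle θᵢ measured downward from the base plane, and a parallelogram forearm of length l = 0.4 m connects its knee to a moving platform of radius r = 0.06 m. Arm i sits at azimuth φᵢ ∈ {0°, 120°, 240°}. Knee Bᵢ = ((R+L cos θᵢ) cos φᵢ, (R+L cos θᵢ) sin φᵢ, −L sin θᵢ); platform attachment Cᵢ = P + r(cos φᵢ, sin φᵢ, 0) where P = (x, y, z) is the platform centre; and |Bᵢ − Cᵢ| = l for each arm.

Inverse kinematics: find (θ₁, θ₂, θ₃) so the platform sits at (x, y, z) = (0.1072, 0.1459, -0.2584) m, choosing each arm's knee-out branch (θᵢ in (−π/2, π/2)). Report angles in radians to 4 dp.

θ₁ = -0.0876, θ₂ = 0.1748, θ₃ = 1.3964

φ1=0.0° → target in arm frame (0.1072, 0.1459)
  e−x'=0.0728;  (l²−L²−(e−x')²−y'²−z²)/2L = 0.0951
  √(A²+B²)=0.2685;  θ1 = -1.2962+1.2086 ≈ -0.0876
arm 2 (φ=120.0°): x'=0.0728, y'=-0.1658
  A=0.1072, B=-0.2584, C=(l²−L²−A²−y'²−z²)/(2L)=0.0607
  θ2 = atan2(B,A) + arccos(C/0.2798) = 0.1748
arm 3 (φ=240.0°): x'=-0.1800, y'=0.0199
  A=0.3600, B=-0.2584, C=(l²−L²−A²−y'²−z²)/(2L)=-0.1920
  θ3 = atan2(B,A) + arccos(C/0.4431) = 1.3964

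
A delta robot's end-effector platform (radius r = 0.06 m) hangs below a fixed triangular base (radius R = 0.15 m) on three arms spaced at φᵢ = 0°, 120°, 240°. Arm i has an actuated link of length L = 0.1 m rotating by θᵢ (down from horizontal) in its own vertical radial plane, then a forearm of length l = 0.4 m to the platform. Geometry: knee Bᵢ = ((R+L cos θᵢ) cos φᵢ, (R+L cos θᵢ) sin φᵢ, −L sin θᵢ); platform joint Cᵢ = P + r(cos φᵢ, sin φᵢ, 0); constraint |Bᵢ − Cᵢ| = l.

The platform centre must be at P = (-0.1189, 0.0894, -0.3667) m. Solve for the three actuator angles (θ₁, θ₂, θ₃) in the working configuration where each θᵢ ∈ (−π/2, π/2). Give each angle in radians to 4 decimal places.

θ₁ = 0.9598, θ₂ = -0.2620, θ₃ = 0.5231

arm 1 (φ=0.0°): x'=-0.1189, y'=0.0894
  e−x'=0.2089;  (l²−L²−(e−x')²−y'²−z²)/2L = -0.1805
  θ1 = atan2(B,A) + arccos(C/0.4220) = 0.9598
arm 2 (φ=120.0°): x'=0.1369, y'=0.0583
  e−x'=-0.0469;  (l²−L²−(e−x')²−y'²−z²)/2L = 0.0497
  γ=atan2(-0.3667,-0.0469)=-1.6979;  ψ=arccos(0.1344)=1.4360;  θ2=γ+ψ≈-0.2620
arm 3 (φ=240.0°): x'=-0.0180, y'=-0.1477
  A=0.1080, B=-0.3667, C=(l²−L²−A²−y'²−z²)/(2L)=-0.0897
  θ3 = atan2(B,A) + arccos(C/0.3823) = 0.5231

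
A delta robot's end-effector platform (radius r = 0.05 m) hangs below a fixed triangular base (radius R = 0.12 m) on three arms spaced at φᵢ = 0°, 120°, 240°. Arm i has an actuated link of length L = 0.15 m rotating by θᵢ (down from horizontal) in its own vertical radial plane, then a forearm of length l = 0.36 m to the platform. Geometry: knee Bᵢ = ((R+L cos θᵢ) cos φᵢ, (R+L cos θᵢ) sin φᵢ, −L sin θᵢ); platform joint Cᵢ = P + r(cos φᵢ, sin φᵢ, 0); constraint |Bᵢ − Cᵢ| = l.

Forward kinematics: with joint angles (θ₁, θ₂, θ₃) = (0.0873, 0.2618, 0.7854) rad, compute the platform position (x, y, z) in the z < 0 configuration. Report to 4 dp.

arm 1 at φ=0.0°: (R−r)+L cos θ1 = 0.2194;  centre 1 = (0.2194, 0.0000, -0.0131)
arm 2 at φ=120.0°: (R−r)+L cos θ2 = 0.2149;  centre 2 = (-0.1074, 0.1861, -0.0388)
centre 3 = (0.1761·cos240.0°, 0.1761·sin240.0°, -0.1061) = (-0.0880, -0.1525, -0.1061)
eliminate P² terms by subtracting sphere 1 from 2 and 3
plane₁₂: -0.6537x+0.3722y+-0.0515z = -0.0006
Cramer: x(z) = 0.0057-0.1983z;  y(z) = 0.0084-0.2100z
quadratic in z: (1.0834)z²+(0.1074)z+(-0.0837)=0, √Δ=0.6117 → z ∈ {-0.3319, 0.2328}; z = -0.3319 (taking z<0)
x = 0.0715, y = 0.0780

(0.0715, 0.0780, -0.3319)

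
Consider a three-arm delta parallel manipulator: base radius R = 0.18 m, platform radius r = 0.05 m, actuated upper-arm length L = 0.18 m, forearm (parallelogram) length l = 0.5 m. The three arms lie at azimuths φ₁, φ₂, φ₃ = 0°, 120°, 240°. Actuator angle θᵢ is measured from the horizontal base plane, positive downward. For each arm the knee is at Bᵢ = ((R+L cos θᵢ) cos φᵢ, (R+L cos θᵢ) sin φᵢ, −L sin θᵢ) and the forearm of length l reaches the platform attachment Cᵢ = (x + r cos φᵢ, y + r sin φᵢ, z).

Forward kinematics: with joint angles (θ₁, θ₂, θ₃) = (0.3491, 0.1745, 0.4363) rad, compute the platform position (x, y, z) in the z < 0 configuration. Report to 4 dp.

arm 1 at φ=0.0°: ρ1 = 0.2991;  centre 1 = (0.2991, 0.0000, -0.0616)
centre 2 = (0.3073·cos120.0°, 0.3073·sin120.0°, -0.0313) = (-0.1536, 0.2661, -0.0313)
arm 3 at φ=240.0°: ρ3 = 0.2931;  centre 3 = (-0.1466, -0.2539, -0.0761)
subtract pairs → two planes through P
plane₁₂: -0.9056x+0.5322y+0.0606z = 0.0021
det = 0.9342;  x = -0.0003+0.0164z,  y = 0.0035+-0.0860z
quadratic in z: (1.0077)z²+(0.1127)z+(-0.1566)=0, √Δ=0.8023 → z ∈ {-0.4540, 0.3422}; z = -0.4540 (taking z<0)
x = -0.0077, y = 0.0426

(-0.0077, 0.0426, -0.4540)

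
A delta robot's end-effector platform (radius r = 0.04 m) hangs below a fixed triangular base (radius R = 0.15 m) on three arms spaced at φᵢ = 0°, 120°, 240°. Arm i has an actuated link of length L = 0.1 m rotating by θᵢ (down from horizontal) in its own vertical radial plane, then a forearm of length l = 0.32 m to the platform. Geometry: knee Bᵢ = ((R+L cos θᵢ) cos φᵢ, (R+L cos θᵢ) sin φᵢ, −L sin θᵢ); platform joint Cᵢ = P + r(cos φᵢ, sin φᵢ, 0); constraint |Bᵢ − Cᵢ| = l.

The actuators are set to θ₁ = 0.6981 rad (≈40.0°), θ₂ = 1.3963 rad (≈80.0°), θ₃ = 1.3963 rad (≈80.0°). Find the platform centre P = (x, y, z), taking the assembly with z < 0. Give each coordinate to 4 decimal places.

O1 = (0.1866·cos0.0°, 0.1866·sin0.0°, -0.0643) = (0.1866, 0.0000, -0.0643)
φ2=120.0°: virtual centre (-0.0637, 0.1103, -0.0985), radius l
arm 3 at φ=240.0°: (R−r)+L cos θ3 = 0.1274;  O3 = (-0.0637, -0.1103, -0.0985)
subtract pairs → two planes through P
plane₁₂: -0.5006x+0.2206y+-0.0684z = -0.0130
Cramer: x(z) = 0.0260-0.1367z;  y(z) = 0.0000+0.0000z
into |P−O₁|² = l²: 1.0187z² + 0.1724z + -0.0725 = 0;  Δ = 0.3251;  z = -0.3645 or 0.1952 → z<0 root = -0.3645
x = 0.0759, y = 0.0000

(0.0759, 0.0000, -0.3645)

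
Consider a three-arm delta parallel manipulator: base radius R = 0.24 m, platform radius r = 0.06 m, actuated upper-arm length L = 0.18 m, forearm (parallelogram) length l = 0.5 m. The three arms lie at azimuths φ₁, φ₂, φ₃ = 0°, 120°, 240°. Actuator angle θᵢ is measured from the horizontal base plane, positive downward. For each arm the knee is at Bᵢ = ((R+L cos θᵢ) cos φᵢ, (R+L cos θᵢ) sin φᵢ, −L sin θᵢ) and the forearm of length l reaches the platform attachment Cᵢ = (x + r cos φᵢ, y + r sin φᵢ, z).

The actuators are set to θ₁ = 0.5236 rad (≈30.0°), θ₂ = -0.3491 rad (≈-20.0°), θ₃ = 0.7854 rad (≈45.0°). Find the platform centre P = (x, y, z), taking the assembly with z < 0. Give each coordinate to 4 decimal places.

(-0.0368, 0.1420, -0.3915)

φ1=0.0°: virtual centre (0.3359, 0.0000, -0.0900), radius l
centre 2 = (0.3491·cos120.0°, 0.3491·sin120.0°, 0.0616) = (-0.1746, 0.3024, 0.0616)
arm 3 at φ=240.0°: ρ3 = 0.3073;  centre 3 = (-0.1536, -0.2661, -0.1273)
|centre ₂|²−|centre ₁|² = 0.0048;  |centre ₃|²−|centre ₁|² = -0.0103
linear system: -1.0209x+0.6047y = 0.0048−0.3031z; -0.9790x+-0.5322y = -0.0103−-0.0746z
det = 1.1354;  x = 0.0032+0.1024z,  y = 0.0134+-0.3284z
sphere 1 gives Az²+Bz+C=0 with A=1.1183, B=0.1031, C=-0.1311;  B²−4AC=0.5970;  roots -0.3915, 0.2993;  negative root z = -0.3915
x = -0.0368, y = 0.1420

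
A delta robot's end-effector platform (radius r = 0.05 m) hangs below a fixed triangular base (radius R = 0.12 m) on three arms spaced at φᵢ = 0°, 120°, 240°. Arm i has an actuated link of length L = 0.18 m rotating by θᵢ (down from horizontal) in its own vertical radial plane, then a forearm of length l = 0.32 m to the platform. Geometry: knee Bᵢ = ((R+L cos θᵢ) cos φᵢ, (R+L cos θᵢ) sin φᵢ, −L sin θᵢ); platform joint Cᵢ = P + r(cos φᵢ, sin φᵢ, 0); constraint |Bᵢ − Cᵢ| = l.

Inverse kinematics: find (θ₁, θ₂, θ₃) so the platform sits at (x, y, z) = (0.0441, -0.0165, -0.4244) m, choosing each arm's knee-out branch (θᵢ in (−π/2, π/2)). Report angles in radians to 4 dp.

θ₁ = 0.8728, θ₂ = 1.1348, θ₃ = 1.0472

arm 1 (φ=0.0°): x'=0.0441, y'=-0.0165
  e−x'=0.0259;  (l²−L²−(e−x')²−y'²−z²)/2L = -0.3085
  γ=atan2(-0.4244,0.0259)=-1.5098;  ψ=arccos(-0.7255)=2.3826;  θ1=γ+ψ≈0.8728
rotate P by −φ2: (-0.0363, -0.0299, -0.4244)
  e−x'=0.1063;  (l²−L²−(e−x')²−y'²−z²)/2L = -0.3398
  θ2 = atan2(B,A) + arccos(C/0.4375) = 1.1348
arm 3 (φ=240.0°): x'=-0.0078, y'=0.0464
  A cos θ + B sin θ = C:  0.0778·cos θ + -0.4244·sin θ = -0.3287
  √(A²+B²)=0.4315;  θ3 = -1.3896+2.4368 ≈ 1.0472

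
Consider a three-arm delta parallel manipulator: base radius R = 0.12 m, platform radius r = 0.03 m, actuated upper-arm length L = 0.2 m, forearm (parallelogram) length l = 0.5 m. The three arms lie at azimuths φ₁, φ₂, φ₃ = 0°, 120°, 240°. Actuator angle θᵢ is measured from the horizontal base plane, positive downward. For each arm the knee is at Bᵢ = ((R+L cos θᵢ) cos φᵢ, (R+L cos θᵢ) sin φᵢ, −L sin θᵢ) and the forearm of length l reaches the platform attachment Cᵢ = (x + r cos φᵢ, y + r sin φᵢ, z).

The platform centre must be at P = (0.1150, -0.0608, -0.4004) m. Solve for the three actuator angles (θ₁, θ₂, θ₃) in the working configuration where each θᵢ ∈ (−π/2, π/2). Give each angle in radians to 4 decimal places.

θ₁ = -0.3489, θ₂ = 0.4366, θ₃ = 0.0876

φ1=0.0° → target in arm frame (0.1150, -0.0608)
  e−x'=-0.0250;  (l²−L²−(e−x')²−y'²−z²)/2L = 0.1134
  √(A²+B²)=0.4012;  θ1 = -1.6332+1.2842 ≈ -0.3489
arm 2 (φ=120.0°): x'=-0.1102, y'=-0.0692
  A cos θ + B sin θ = C:  0.2002·cos θ + -0.4004·sin θ = 0.0121
  γ=atan2(-0.4004,0.2002)=-1.1072;  ψ=arccos(0.0270)=1.5438;  θ2=γ+ψ≈0.4366
φ3=240.0° → target in arm frame (-0.0048, 0.1300)
  e−x'=0.0948;  (l²−L²−(e−x')²−y'²−z²)/2L = 0.0595
  √(A²+B²)=0.4115;  θ3 = -1.3382+1.4258 ≈ 0.0876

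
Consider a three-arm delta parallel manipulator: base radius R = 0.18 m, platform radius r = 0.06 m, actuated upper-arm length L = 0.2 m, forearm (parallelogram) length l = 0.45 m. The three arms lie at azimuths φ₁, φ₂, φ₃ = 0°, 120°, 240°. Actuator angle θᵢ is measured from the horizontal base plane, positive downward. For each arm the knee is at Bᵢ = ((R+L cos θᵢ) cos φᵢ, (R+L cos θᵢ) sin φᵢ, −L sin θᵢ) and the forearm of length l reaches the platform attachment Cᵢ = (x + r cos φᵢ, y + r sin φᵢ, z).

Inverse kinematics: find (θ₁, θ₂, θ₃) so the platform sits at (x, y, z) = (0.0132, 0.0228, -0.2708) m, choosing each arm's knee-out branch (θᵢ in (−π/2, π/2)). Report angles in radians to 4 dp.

θ₁ = -0.3496, θ₂ = -0.3493, θ₃ = -0.0872

rotate P by −φ1: (0.0132, 0.0228, -0.2708)
  A cos θ + B sin θ = C:  0.1068·cos θ + -0.2708·sin θ = 0.1931
  γ=atan2(-0.2708,0.1068)=-1.1951;  ψ=arccos(0.6634)=0.8455;  θ1=γ+ψ≈-0.3496
arm 2 (φ=120.0°): x'=0.0131, y'=-0.0228
  A=0.1069, B=-0.2708, C=(l²−L²−A²−y'²−z²)/(2L)=0.1931
  √(A²+B²)=0.2911;  θ2 = -1.1950+0.8457 ≈ -0.3493
arm 3 (φ=240.0°): x'=-0.0263, y'=0.0000
  e−x'=0.1463;  (l²−L²−(e−x')²−y'²−z²)/2L = 0.1694
  θ3 = atan2(B,A) + arccos(C/0.3078) = -0.0872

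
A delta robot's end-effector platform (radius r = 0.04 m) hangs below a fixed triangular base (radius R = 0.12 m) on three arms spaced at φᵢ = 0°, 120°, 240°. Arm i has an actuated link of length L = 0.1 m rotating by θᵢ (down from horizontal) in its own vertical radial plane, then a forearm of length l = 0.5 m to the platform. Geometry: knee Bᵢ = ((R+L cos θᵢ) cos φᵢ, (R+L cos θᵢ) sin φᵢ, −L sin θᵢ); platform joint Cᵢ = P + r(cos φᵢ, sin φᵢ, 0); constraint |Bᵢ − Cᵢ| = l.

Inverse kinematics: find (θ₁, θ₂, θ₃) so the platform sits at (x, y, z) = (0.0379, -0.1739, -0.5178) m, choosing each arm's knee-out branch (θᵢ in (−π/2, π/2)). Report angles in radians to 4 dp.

θ₁ = 0.6983, θ₂ = 1.3963, θ₃ = 0.3491

rotate P by −φ1: (0.0379, -0.1739, -0.5178)
  A cos θ + B sin θ = C:  0.0421·cos θ + -0.5178·sin θ = -0.3007
  √(A²+B²)=0.5195;  θ1 = -1.4897+2.1880 ≈ 0.6983
φ2=120.0° → target in arm frame (-0.1696, 0.0541)
  A cos θ + B sin θ = C:  0.2496·cos θ + -0.5178·sin θ = -0.4666
  θ2 = atan2(B,A) + arccos(C/0.5748) = 1.3963
φ3=240.0° → target in arm frame (0.1317, 0.1198)
  A cos θ + B sin θ = C:  -0.0517·cos θ + -0.5178·sin θ = -0.2257
  √(A²+B²)=0.5204;  θ3 = -1.6702+2.0193 ≈ 0.3491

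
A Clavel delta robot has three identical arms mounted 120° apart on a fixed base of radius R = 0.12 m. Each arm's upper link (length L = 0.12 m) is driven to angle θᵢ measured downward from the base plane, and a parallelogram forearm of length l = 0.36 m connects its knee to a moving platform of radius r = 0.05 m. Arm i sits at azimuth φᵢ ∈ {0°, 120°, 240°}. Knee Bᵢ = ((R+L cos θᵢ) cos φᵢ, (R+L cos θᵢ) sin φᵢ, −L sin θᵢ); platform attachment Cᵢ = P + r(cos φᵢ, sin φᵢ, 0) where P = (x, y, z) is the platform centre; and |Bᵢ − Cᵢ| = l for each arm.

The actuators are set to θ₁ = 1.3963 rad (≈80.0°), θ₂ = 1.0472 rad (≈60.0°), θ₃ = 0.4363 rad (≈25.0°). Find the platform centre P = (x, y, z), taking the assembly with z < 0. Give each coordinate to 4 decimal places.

O1 = (0.0908·cos0.0°, 0.0908·sin0.0°, -0.1182) = (0.0908, 0.0000, -0.1182)
arm 2 at φ=120.0°: (R−r)+L cos θ2 = 0.1300;  O2 = (-0.0650, 0.1126, -0.1039)
arm 3 at φ=240.0°: (R−r)+L cos θ3 = 0.1788;  O3 = (-0.0894, -0.1548, -0.0507)
eliminate P² terms by subtracting sphere 1 from 2 and 3
[-0.3117 0.2252 0.0285]·P = 0.0055;  [-0.3604 -0.3096 0.1349]·P = 0.0123
det = 0.1777;  x = -0.0252+0.2207z,  y = -0.0105+0.1789z
sphere 1 gives Az²+Bz+C=0 with A=1.0807, B=0.1814, C=-0.1021;  B²−4AC=0.4741;  roots -0.4025, 0.2346;  negative root z = -0.4025
x = -0.1140, y = -0.0825

(-0.1140, -0.0825, -0.4025)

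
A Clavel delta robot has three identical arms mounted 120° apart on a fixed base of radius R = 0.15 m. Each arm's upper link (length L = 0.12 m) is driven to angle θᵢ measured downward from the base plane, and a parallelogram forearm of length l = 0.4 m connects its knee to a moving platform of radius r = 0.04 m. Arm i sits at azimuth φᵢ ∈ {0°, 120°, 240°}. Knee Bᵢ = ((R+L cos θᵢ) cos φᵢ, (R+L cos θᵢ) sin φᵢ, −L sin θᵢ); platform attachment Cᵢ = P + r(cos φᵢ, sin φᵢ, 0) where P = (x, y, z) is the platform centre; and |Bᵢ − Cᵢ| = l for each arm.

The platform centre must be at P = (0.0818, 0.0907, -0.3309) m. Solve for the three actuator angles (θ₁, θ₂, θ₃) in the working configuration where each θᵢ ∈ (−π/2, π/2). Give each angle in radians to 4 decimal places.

φ1=0.0° → target in arm frame (0.0818, 0.0907)
  A=0.0282, B=-0.3309, C=(l²−L²−A²−y'²−z²)/(2L)=0.1128
  γ=atan2(-0.3309,0.0282)=-1.4858;  ψ=arccos(0.3398)=1.2241;  θ1=γ+ψ≈-0.2617
φ2=120.0° → target in arm frame (0.0376, -0.1162)
  A cos θ + B sin θ = C:  0.0724·cos θ + -0.3309·sin θ = 0.0724
  γ=atan2(-0.3309,0.0724)=-1.3555;  ψ=arccos(0.2137)=1.3555;  θ2=γ+ψ≈-0.0001
arm 3 (φ=240.0°): x'=-0.1194, y'=0.0255
  A=0.2294, B=-0.3309, C=(l²−L²−A²−y'²−z²)/(2L)=-0.0716
  θ3 = atan2(B,A) + arccos(C/0.4027) = 0.7851

θ₁ = -0.2617, θ₂ = -0.0001, θ₃ = 0.7851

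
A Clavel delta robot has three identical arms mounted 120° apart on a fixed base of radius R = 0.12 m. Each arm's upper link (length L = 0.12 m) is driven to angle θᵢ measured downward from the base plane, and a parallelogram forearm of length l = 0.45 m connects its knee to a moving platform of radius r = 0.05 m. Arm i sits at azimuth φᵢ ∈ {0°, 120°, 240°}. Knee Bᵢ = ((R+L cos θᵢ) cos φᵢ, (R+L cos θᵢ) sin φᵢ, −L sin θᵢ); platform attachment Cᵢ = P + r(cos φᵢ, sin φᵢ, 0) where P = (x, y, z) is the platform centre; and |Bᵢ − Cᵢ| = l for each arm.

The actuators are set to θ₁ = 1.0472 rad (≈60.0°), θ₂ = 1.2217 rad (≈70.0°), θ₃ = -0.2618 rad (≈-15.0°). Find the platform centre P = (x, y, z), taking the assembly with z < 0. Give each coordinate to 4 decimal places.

arm 1 at φ=0.0°: ρ1 = 0.1300;  S1 = (0.1300, 0.0000, -0.1039)
arm 2 at φ=120.0°: ρ2 = 0.1110;  S2 = (-0.0555, 0.0962, -0.1128)
S3 = (0.1859·cos240.0°, 0.1859·sin240.0°, 0.0311) = (-0.0930, -0.1610, 0.0311)
|S₂|²−|S₁|² = -0.0027;  |S₃|²−|S₁|² = 0.0078
linear system: -0.3710x+0.1923y = -0.0027−-0.0177z; -0.4459x+-0.3220y = 0.0078−0.2700z
det = 0.2052;  x = -0.0032+0.2253z,  y = -0.0199+0.5265z
into |P−S₁|² = l²: 1.3279z² + 0.1269z + -0.1736 = 0;  Δ = 0.9380;  z = -0.4125 or 0.3169 → z<0 root = -0.4125
x = -0.0961, y = -0.2371

(-0.0961, -0.2371, -0.4125)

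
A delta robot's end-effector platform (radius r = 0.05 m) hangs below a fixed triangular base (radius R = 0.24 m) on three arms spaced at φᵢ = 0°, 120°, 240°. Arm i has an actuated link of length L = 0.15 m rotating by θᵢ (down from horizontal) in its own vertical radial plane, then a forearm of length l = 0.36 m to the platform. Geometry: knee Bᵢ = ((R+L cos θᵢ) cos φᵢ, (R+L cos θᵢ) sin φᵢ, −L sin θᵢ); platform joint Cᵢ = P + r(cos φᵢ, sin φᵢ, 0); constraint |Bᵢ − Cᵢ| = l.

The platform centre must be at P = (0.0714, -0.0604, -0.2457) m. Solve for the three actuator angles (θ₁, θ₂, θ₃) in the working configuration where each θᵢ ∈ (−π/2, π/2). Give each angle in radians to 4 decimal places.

θ₁ = 0.0873, θ₂ = 1.1345, θ₃ = 0.5236

arm 1 (φ=0.0°): x'=0.0714, y'=-0.0604
  A cos θ + B sin θ = C:  0.1186·cos θ + -0.2457·sin θ = 0.0967
  γ=atan2(-0.2457,0.1186)=-1.1211;  ψ=arccos(0.3545)=1.2084;  θ1=γ+ψ≈0.0873
rotate P by −φ2: (-0.0880, -0.0316, -0.2457)
  A=0.2780, B=-0.2457, C=(l²−L²−A²−y'²−z²)/(2L)=-0.1052
  θ2 = atan2(B,A) + arccos(C/0.3710) = 1.1345
arm 3 (φ=240.0°): x'=0.0166, y'=0.0920
  A=0.1734, B=-0.2457, C=(l²−L²−A²−y'²−z²)/(2L)=0.0273
  θ3 = atan2(B,A) + arccos(C/0.3007) = 0.5236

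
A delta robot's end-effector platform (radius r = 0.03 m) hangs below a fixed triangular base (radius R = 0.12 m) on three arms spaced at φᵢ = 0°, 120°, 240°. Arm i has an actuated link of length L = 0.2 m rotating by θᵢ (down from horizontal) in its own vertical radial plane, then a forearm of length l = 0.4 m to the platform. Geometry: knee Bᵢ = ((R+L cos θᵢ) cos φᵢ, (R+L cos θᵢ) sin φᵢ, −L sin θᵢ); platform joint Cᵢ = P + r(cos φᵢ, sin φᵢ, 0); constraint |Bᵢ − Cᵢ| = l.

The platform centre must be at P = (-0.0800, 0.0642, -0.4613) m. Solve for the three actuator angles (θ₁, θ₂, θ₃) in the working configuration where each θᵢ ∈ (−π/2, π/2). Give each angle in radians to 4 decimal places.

φ1=0.0° → target in arm frame (-0.0800, 0.0642)
  A cos θ + B sin θ = C:  0.1700·cos θ + -0.4613·sin θ = -0.3145
  θ1 = atan2(B,A) + arccos(C/0.4916) = 1.0473
rotate P by −φ2: (0.0956, 0.0372, -0.4613)
  A cos θ + B sin θ = C:  -0.0056·cos θ + -0.4613·sin θ = -0.2355
  √(A²+B²)=0.4613;  θ2 = -1.5829+2.1066 ≈ 0.5237
φ3=240.0° → target in arm frame (-0.0156, -0.1014)
  A=0.1056, B=-0.4613, C=(l²−L²−A²−y'²−z²)/(2L)=-0.2856
  γ=atan2(-0.4613,0.1056)=-1.3458;  ψ=arccos(-0.6034)=2.2186;  θ3=γ+ψ≈0.8728

θ₁ = 1.0473, θ₂ = 0.5237, θ₃ = 0.8728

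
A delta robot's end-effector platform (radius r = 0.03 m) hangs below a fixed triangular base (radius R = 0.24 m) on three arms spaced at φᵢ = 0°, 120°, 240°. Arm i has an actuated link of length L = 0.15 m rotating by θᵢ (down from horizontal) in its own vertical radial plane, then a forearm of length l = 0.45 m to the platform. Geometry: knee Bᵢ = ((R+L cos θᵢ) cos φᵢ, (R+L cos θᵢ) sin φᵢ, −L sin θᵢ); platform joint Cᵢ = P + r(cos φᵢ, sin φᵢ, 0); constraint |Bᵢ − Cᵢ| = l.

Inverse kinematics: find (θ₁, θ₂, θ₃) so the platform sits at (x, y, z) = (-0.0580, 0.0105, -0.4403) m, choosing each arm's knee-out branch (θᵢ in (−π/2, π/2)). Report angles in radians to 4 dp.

θ₁ = 1.1350, θ₂ = 0.6984, θ₃ = 0.7854

arm 1 (φ=0.0°): x'=-0.0580, y'=0.0105
  A cos θ + B sin θ = C:  0.2680·cos θ + -0.4403·sin θ = -0.2860
  γ=atan2(-0.4403,0.2680)=-1.0240;  ψ=arccos(-0.5548)=2.1590;  θ1=γ+ψ≈1.1350
rotate P by −φ2: (0.0381, 0.0450, -0.4403)
  A cos θ + B sin θ = C:  0.1719·cos θ + -0.4403·sin θ = -0.1515
  √(A²+B²)=0.4727;  θ2 = -1.1986+1.8970 ≈ 0.6984
φ3=240.0° → target in arm frame (0.0199, -0.0555)
  A=0.1901, B=-0.4403, C=(l²−L²−A²−y'²−z²)/(2L)=-0.1769
  γ=atan2(-0.4403,0.1901)=-1.1632;  ψ=arccos(-0.3689)=1.9486;  θ3=γ+ψ≈0.7854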